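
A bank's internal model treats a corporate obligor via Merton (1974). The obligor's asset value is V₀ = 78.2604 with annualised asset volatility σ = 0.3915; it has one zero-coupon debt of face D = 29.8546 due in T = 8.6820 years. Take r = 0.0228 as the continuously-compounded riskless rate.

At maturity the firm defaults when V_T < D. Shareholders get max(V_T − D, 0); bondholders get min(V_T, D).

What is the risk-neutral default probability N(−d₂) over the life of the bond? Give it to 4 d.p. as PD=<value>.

PD=0.3335

d₁ = [ln(V₀/D) + (r + σ²/2)T] / (σ√T)
   = [ln(78.2604/29.8546) + (0.0228 + 0.5·0.3915²)·8.6820] / (0.3915·√8.6820)
   = [0.963703 + 0.863304] / 1.153564 = 1.583794
d₂ = d₁ − σ√T = 1.583794 − 1.153564 = 0.430230
risk-neutral PD = N(−d₂) = N(-0.430230) = 0.333514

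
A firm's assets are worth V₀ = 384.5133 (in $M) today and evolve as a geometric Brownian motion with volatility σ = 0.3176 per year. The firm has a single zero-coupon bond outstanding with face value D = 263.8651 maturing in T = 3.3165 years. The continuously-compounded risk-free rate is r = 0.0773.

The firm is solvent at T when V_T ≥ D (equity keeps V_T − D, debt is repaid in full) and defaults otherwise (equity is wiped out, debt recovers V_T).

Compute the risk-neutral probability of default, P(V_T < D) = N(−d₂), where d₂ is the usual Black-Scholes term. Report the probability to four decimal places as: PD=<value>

d₁ = [ln(V₀/D) + (r + σ²/2)T] / (σ√T)
   = [ln(384.5133/263.8651) + (0.0773 + 0.5·0.3176²)·3.3165] / (0.3176·√3.3165)
   = [0.376540 + 0.423633] / 0.578390 = 1.383450
d₂ = d₁ − σ√T = 1.383450 − 0.578390 = 0.805060
risk-neutral PD = N(−d₂) = N(-0.805060) = 0.210392

PD=0.2104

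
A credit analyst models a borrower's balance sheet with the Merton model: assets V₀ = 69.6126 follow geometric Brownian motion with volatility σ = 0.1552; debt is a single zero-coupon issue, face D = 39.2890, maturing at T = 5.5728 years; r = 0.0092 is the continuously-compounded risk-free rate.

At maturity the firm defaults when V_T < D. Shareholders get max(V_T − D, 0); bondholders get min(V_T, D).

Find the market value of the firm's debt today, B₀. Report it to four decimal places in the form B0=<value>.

B0=36.9891

d₁ = [ln(V₀/D) + (r + σ²/2)T] / (σ√T)
   = [ln(69.6126/39.2890) + (0.0092 + 0.5·0.1552²)·5.5728] / (0.1552·√5.5728)
   = [0.572001 + 0.118386] / 0.366377 = 1.884361
d₂ = d₁ − σ√T = 1.884361 − 0.366377 = 1.517984
N(d₁) = 0.970242,  N(d₂) = 0.935491,  e^(−rT) = 0.950022
E₀ = V₀·N(d₁) − D·e^(−rT)·N(d₂)
   = 69.6126·0.970242 − 39.2890·0.950022·0.935491 = 32.623469
B₀ = V₀ − E₀ = 69.6126 − 32.623469 = 36.989131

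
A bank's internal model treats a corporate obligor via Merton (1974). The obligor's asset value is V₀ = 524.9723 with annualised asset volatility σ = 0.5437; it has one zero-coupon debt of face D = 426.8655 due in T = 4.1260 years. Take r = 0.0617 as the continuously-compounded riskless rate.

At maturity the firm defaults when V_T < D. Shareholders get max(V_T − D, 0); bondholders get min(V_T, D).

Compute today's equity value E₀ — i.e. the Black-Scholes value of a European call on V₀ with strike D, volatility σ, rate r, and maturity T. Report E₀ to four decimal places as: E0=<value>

d₁ = [ln(V₀/D) + (r + σ²/2)T] / (σ√T)
   = [ln(524.9723/426.8655) + (0.0617 + 0.5·0.5437²)·4.1260] / (0.5437·√4.1260)
   = [0.206877 + 0.864417] / 1.104394 = 0.970029
d₂ = d₁ − σ√T = 0.970029 − 1.104394 = -0.134365
N(d₁) = 0.833984,  N(d₂) = 0.446557,  e^(−rT) = 0.775247
E₀ = V₀·N(d₁) − D·e^(−rT)·N(d₂)
   = 524.9723·0.833984 − 426.8655·0.775247·0.446557 = 290.041145

E0=290.0411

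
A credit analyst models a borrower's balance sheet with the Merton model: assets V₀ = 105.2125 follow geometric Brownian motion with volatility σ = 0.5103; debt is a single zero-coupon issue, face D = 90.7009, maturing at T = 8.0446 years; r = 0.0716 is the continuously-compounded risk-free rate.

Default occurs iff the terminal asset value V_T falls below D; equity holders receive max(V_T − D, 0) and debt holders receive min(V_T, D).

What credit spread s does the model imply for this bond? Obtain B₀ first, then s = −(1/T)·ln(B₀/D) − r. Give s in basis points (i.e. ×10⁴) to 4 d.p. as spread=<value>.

d₁ = [ln(V₀/D) + (r + σ²/2)T] / (σ√T)
   = [ln(105.2125/90.7009) + (0.0716 + 0.5·0.5103²)·8.0446] / (0.5103·√8.0446)
   = [0.148415 + 1.623425] / 1.447364 = 1.224184
d₂ = d₁ − σ√T = 1.224184 − 1.447364 = -0.223180
N(d₁) = 0.889559,  N(d₂) = 0.411698,  e^(−rT) = 0.562146
E₀ = V₀·N(d₁) − D·e^(−rT)·N(d₂)
   = 105.2125·0.889559 − 90.7009·0.562146·0.411698 = 72.601386
B₀ = V₀ − E₀ = 105.2125 − 72.601386 = 32.611114
spread = −(1/T)·ln(B₀/D) − r = −(1/8.0446)·ln(32.611114/90.7009) − 0.0716 = 0.05555538
in basis points: 0.05555538 × 10⁴ = 555.5538 bp

spread=555.5538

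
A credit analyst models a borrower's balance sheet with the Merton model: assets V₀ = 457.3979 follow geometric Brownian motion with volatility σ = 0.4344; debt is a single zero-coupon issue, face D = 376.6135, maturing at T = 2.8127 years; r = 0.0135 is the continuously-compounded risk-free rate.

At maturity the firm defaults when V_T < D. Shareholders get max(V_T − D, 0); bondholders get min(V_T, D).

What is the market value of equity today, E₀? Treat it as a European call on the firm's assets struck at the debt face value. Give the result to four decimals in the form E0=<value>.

d₁ = [ln(V₀/D) + (r + σ²/2)T] / (σ√T)
   = [ln(457.3979/376.6135) + (0.0135 + 0.5·0.4344²)·2.8127] / (0.4344·√2.8127)
   = [0.194334 + 0.303354] / 0.728537 = 0.683134
d₂ = d₁ − σ√T = 0.683134 − 0.728537 = -0.045402
N(d₁) = 0.752739,  N(d₂) = 0.481893,  e^(−rT) = 0.962740
E₀ = V₀·N(d₁) − D·e^(−rT)·N(d₂)
   = 457.3979·0.752739 − 376.6135·0.962740·0.481893 = 169.575894

E0=169.5759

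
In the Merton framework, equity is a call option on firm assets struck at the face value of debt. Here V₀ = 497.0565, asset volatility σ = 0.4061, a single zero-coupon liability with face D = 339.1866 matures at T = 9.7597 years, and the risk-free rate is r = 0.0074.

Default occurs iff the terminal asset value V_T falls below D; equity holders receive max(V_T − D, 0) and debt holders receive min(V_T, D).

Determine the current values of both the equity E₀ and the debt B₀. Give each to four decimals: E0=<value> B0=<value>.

d₁ = [ln(V₀/D) + (r + σ²/2)T] / (σ√T)
   = [ln(497.0565/339.1866) + (0.0074 + 0.5·0.4061²)·9.7597] / (0.4061·√9.7597)
   = [0.382153 + 0.876993] / 1.268677 = 0.992487
d₂ = d₁ − σ√T = 0.992487 − 1.268677 = -0.276190
N(d₁) = 0.839520,  N(d₂) = 0.391201,  e^(−rT) = 0.930325
E₀ = V₀·N(d₁) − D·e^(−rT)·N(d₂)
   = 497.0565·0.839520 − 339.1866·0.930325·0.391201 = 293.844011
B₀ = V₀ − E₀ = 497.0565 − 293.844011 = 203.212489

E0=293.8440 B0=203.2125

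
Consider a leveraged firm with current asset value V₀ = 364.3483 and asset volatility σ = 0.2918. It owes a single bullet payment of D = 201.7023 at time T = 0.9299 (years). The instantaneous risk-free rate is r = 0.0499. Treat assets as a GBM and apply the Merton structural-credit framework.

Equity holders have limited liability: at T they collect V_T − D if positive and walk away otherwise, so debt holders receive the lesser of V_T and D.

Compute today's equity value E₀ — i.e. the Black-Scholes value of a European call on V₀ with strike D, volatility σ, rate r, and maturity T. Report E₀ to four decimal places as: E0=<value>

d₁ = [ln(V₀/D) + (r + σ²/2)T] / (σ√T)
   = [ln(364.3483/201.7023) + (0.0499 + 0.5·0.2918²)·0.9299] / (0.2918·√0.9299)
   = [0.591317 + 0.085991] / 0.281387 = 2.407039
d₂ = d₁ − σ√T = 2.407039 − 0.281387 = 2.125653
N(d₁) = 0.991959,  N(d₂) = 0.983234,  e^(−rT) = 0.954658
E₀ = V₀·N(d₁) − D·e^(−rT)·N(d₂)
   = 364.3483·0.991959 − 201.7023·0.954658·0.983234 = 172.090185

E0=172.0902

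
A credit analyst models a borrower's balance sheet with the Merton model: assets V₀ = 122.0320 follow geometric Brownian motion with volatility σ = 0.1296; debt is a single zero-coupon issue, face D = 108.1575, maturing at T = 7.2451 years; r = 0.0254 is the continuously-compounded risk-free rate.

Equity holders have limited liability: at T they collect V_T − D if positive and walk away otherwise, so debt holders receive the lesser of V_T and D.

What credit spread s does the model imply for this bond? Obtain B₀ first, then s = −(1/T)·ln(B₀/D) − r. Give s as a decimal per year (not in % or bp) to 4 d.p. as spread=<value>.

spread=0.0060

d₁ = [ln(V₀/D) + (r + σ²/2)T] / (σ√T)
   = [ln(122.0320/108.1575) + (0.0254 + 0.5·0.1296²)·7.2451] / (0.1296·√7.2451)
   = [0.120695 + 0.244870] / 0.348841 = 1.047943
d₂ = d₁ − σ√T = 1.047943 − 0.348841 = 0.699102
N(d₁) = 0.852668,  N(d₂) = 0.757756,  e^(−rT) = 0.831915
E₀ = V₀·N(d₁) − D·e^(−rT)·N(d₂)
   = 122.0320·0.852668 − 108.1575·0.831915·0.757756 = 35.871517
B₀ = V₀ − E₀ = 122.0320 − 35.871517 = 86.160483
spread = −(1/T)·ln(B₀/D) − r = −(1/7.2451)·ln(86.160483/108.1575) − 0.0254 = 0.00598354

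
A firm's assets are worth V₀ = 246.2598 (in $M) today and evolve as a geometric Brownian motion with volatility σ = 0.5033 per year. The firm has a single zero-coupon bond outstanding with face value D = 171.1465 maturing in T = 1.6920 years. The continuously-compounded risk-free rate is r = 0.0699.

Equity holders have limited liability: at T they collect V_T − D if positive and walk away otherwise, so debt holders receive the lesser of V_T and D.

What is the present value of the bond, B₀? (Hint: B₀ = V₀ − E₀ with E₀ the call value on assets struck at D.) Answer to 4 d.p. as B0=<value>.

d₁ = [ln(V₀/D) + (r + σ²/2)T] / (σ√T)
   = [ln(246.2598/171.1465) + (0.0699 + 0.5·0.5033²)·1.6920] / (0.5033·√1.6920)
   = [0.363867 + 0.332572] / 0.654677 = 1.063790
d₂ = d₁ − σ√T = 1.063790 − 0.654677 = 0.409113
N(d₁) = 0.856288,  N(d₂) = 0.658772,  e^(−rT) = 0.888455
E₀ = V₀·N(d₁) − D·e^(−rT)·N(d₂)
   = 246.2598·0.856288 − 171.1465·0.888455·0.658772 = 110.699130
B₀ = V₀ − E₀ = 246.2598 − 110.699130 = 135.560670

B0=135.5607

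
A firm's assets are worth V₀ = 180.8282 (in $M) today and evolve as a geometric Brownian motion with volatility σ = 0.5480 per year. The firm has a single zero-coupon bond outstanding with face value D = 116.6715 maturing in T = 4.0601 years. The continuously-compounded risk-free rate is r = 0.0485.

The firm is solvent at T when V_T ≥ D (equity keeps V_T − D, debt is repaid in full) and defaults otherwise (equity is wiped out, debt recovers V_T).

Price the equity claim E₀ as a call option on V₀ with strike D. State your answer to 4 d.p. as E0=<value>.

d₁ = [ln(V₀/D) + (r + σ²/2)T] / (σ√T)
   = [ln(180.8282/116.6715) + (0.0485 + 0.5·0.5480²)·4.0601] / (0.5480·√4.0601)
   = [0.438185 + 0.806547] / 1.104203 = 1.127267
d₂ = d₁ − σ√T = 1.127267 − 1.104203 = 0.023064
N(d₁) = 0.870185,  N(d₂) = 0.509201,  e^(−rT) = 0.821261
E₀ = V₀·N(d₁) − D·e^(−rT)·N(d₂)
   = 180.8282·0.870185 − 116.6715·0.821261·0.509201 = 108.563612

E0=108.5636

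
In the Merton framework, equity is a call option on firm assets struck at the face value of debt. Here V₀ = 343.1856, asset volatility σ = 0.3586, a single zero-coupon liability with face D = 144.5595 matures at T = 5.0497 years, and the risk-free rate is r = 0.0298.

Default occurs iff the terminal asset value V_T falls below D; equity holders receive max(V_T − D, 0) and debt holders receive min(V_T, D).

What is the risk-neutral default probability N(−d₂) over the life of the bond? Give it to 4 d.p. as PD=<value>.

d₁ = [ln(V₀/D) + (r + σ²/2)T] / (σ√T)
   = [ln(343.1856/144.5595) + (0.0298 + 0.5·0.3586²)·5.0497] / (0.3586·√5.0497)
   = [0.864580 + 0.475162] / 0.805829 = 1.662563
d₂ = d₁ − σ√T = 1.662563 − 0.805829 = 0.856733
risk-neutral PD = N(−d₂) = N(-0.856733) = 0.195796

PD=0.1958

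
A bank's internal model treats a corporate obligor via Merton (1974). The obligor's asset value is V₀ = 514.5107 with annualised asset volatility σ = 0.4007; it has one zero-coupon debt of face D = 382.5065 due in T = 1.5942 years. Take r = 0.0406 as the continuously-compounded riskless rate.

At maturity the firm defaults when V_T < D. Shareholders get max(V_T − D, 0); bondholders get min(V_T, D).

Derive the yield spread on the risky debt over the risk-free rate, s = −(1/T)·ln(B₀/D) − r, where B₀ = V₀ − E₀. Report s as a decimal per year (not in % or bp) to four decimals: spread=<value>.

spread=0.0544

d₁ = [ln(V₀/D) + (r + σ²/2)T] / (σ√T)
   = [ln(514.5107/382.5065) + (0.0406 + 0.5·0.4007²)·1.5942] / (0.4007·√1.5942)
   = [0.296471 + 0.192707] / 0.505930 = 0.966888
d₂ = d₁ − σ√T = 0.966888 − 0.505930 = 0.460958
N(d₁) = 0.833200,  N(d₂) = 0.677585,  e^(−rT) = 0.937326
E₀ = V₀·N(d₁) − D·e^(−rT)·N(d₂)
   = 514.5107·0.833200 − 382.5065·0.937326·0.677585 = 185.753444
B₀ = V₀ − E₀ = 514.5107 − 185.753444 = 328.757256
spread = −(1/T)·ln(B₀/D) − r = −(1/1.5942)·ln(328.757256/382.5065) − 0.0406 = 0.05438557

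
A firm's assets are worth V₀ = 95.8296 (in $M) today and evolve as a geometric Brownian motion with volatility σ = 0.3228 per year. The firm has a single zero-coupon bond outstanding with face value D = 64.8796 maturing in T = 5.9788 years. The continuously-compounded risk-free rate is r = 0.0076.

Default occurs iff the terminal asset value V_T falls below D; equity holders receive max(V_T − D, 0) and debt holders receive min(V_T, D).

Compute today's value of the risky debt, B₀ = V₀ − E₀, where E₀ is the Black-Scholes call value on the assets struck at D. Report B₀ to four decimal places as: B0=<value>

B0=51.3486

d₁ = [ln(V₀/D) + (r + σ²/2)T] / (σ√T)
   = [ln(95.8296/64.8796) + (0.0076 + 0.5·0.3228²)·5.9788] / (0.3228·√5.9788)
   = [0.390038 + 0.356934] / 0.789297 = 0.946376
d₂ = d₁ − σ√T = 0.946376 − 0.789297 = 0.157079
N(d₁) = 0.828022,  N(d₂) = 0.562409,  e^(−rT) = 0.955578
E₀ = V₀·N(d₁) − D·e^(−rT)·N(d₂)
   = 95.8296·0.828022 − 64.8796·0.955578·0.562409 = 44.481036
B₀ = V₀ − E₀ = 95.8296 − 44.481036 = 51.348564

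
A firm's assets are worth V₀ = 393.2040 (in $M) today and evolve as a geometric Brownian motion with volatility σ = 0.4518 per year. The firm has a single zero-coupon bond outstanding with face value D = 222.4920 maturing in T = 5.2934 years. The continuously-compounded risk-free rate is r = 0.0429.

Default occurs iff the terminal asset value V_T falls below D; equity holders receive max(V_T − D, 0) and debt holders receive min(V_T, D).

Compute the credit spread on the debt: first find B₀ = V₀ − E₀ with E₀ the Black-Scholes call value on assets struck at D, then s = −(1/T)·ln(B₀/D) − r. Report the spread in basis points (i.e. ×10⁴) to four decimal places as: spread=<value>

spread=380.8607

d₁ = [ln(V₀/D) + (r + σ²/2)T] / (σ√T)
   = [ln(393.2040/222.4920) + (0.0429 + 0.5·0.4518²)·5.2934] / (0.4518·√5.2934)
   = [0.569437 + 0.767340] / 1.039474 = 1.286013
d₂ = d₁ − σ√T = 1.286013 − 1.039474 = 0.246539
N(d₁) = 0.900781,  N(d₂) = 0.597368,  e^(−rT) = 0.796852
E₀ = V₀·N(d₁) − D·e^(−rT)·N(d₂)
   = 393.2040·0.900781 − 222.4920·0.796852·0.597368 = 248.281448
B₀ = V₀ − E₀ = 393.2040 − 248.281448 = 144.922552
spread = −(1/T)·ln(B₀/D) − r = −(1/5.2934)·ln(144.922552/222.4920) − 0.0429 = 0.03808607
in basis points: 0.03808607 × 10⁴ = 380.8607 bp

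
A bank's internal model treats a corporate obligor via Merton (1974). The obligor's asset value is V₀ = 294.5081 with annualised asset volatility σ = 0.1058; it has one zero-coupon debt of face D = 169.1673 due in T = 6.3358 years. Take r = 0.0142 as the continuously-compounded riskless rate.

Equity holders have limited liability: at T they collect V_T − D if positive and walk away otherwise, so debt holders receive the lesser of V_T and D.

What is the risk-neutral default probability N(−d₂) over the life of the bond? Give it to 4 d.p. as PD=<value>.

PD=0.0111

d₁ = [ln(V₀/D) + (r + σ²/2)T] / (σ√T)
   = [ln(294.5081/169.1673) + (0.0142 + 0.5·0.1058²)·6.3358] / (0.1058·√6.3358)
   = [0.554418 + 0.125429] / 0.266309 = 2.552847
d₂ = d₁ − σ√T = 2.552847 − 0.266309 = 2.286538
risk-neutral PD = N(−d₂) = N(-2.286538) = 0.011111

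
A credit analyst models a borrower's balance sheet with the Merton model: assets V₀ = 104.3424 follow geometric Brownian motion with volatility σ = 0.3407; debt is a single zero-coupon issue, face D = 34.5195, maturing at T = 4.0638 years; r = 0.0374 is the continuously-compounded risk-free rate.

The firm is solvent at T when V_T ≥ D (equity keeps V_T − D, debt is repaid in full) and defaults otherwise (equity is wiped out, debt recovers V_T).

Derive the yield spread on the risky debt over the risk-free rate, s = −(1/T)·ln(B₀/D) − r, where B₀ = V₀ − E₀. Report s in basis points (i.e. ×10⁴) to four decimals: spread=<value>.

spread=40.2369

d₁ = [ln(V₀/D) + (r + σ²/2)T] / (σ√T)
   = [ln(104.3424/34.5195) + (0.0374 + 0.5·0.3407²)·4.0638] / (0.3407·√4.0638)
   = [1.106153 + 0.387842] / 0.686813 = 2.175259
d₂ = d₁ − σ√T = 2.175259 − 0.686813 = 1.488446
N(d₁) = 0.985195,  N(d₂) = 0.931683,  e^(−rT) = 0.859000
E₀ = V₀·N(d₁) − D·e^(−rT)·N(d₂)
   = 104.3424·0.985195 − 34.5195·0.859000·0.931683 = 75.171058
B₀ = V₀ − E₀ = 104.3424 − 75.171058 = 29.171342
spread = −(1/T)·ln(B₀/D) − r = −(1/4.0638)·ln(29.171342/34.5195) − 0.0374 = 0.00402369
in basis points: 0.00402369 × 10⁴ = 40.2369 bp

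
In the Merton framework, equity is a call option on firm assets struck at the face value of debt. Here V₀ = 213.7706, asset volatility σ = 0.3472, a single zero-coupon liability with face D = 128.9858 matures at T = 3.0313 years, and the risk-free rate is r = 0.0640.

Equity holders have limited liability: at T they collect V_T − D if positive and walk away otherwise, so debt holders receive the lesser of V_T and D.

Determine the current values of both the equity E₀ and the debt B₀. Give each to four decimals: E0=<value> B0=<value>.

E0=112.9458 B0=100.8248

d₁ = [ln(V₀/D) + (r + σ²/2)T] / (σ√T)
   = [ln(213.7706/128.9858) + (0.0640 + 0.5·0.3472²)·3.0313] / (0.3472·√3.0313)
   = [0.505201 + 0.376712] / 0.604497 = 1.458920
d₂ = d₁ − σ√T = 1.458920 − 0.604497 = 0.854423
N(d₁) = 0.927706,  N(d₂) = 0.803565,  e^(−rT) = 0.823655
E₀ = V₀·N(d₁) − D·e^(−rT)·N(d₂)
   = 213.7706·0.927706 − 128.9858·0.823655·0.803565 = 112.945785
B₀ = V₀ − E₀ = 213.7706 − 112.945785 = 100.824815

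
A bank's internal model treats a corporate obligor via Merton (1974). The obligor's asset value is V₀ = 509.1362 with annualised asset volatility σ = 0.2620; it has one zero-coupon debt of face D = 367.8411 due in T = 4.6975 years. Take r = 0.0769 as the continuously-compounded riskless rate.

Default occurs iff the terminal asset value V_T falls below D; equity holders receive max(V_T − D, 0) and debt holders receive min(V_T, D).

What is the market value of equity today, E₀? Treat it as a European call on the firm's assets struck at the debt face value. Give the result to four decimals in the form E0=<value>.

E0=263.8236

d₁ = [ln(V₀/D) + (r + σ²/2)T] / (σ√T)
   = [ln(509.1362/367.8411) + (0.0769 + 0.5·0.2620²)·4.6975] / (0.2620·√4.6975)
   = [0.325065 + 0.522465] / 0.567851 = 1.492521
d₂ = d₁ − σ√T = 1.492521 − 0.567851 = 0.924669
N(d₁) = 0.932219,  N(d₂) = 0.822431,  e^(−rT) = 0.696813
E₀ = V₀·N(d₁) − D·e^(−rT)·N(d₂)
   = 509.1362·0.932219 − 367.8411·0.696813·0.822431 = 263.823558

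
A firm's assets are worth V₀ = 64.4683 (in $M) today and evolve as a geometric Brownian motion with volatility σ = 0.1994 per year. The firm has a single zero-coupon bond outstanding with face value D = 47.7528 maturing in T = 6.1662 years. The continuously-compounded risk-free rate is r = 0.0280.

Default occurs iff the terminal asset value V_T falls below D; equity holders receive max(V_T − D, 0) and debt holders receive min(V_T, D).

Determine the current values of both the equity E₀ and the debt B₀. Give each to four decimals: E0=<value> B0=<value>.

d₁ = [ln(V₀/D) + (r + σ²/2)T] / (σ√T)
   = [ln(64.4683/47.7528) + (0.0280 + 0.5·0.1994²)·6.1662] / (0.1994·√6.1662)
   = [0.300136 + 0.295239] / 0.495147 = 1.202421
d₂ = d₁ − σ√T = 1.202421 − 0.495147 = 0.707274
N(d₁) = 0.885400,  N(d₂) = 0.760302,  e^(−rT) = 0.841429
E₀ = V₀·N(d₁) − D·e^(−rT)·N(d₂)
   = 64.4683·0.885400 − 47.7528·0.841429·0.760302 = 26.530835
B₀ = V₀ − E₀ = 64.4683 − 26.530835 = 37.937465

E0=26.5308 B0=37.9375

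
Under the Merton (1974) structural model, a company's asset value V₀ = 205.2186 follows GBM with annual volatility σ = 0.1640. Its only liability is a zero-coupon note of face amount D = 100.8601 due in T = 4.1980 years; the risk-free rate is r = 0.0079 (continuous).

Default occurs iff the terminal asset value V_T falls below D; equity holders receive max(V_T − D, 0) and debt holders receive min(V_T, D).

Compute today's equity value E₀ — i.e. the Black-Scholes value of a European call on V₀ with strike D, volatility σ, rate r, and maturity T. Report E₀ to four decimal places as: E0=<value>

E0=107.8702

d₁ = [ln(V₀/D) + (r + σ²/2)T] / (σ√T)
   = [ln(205.2186/100.8601) + (0.0079 + 0.5·0.1640²)·4.1980] / (0.1640·√4.1980)
   = [0.710341 + 0.089619] / 0.336020 = 2.380693
d₂ = d₁ − σ√T = 2.380693 − 0.336020 = 2.044673
N(d₁) = 0.991360,  N(d₂) = 0.979556,  e^(−rT) = 0.967380
E₀ = V₀·N(d₁) − D·e^(−rT)·N(d₂)
   = 205.2186·0.991360 − 100.8601·0.967380·0.979556 = 107.870164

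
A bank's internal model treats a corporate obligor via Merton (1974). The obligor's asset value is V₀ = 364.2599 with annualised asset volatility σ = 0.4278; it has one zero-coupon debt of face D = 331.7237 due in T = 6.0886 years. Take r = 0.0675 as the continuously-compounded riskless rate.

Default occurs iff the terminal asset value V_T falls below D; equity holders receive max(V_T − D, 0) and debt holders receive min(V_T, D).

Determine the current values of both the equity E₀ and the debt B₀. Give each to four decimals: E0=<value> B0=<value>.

d₁ = [ln(V₀/D) + (r + σ²/2)T] / (σ√T)
   = [ln(364.2599/331.7237) + (0.0675 + 0.5·0.4278²)·6.0886] / (0.4278·√6.0886)
   = [0.093565 + 0.968126] / 1.055600 = 1.005771
d₂ = d₁ − σ√T = 1.005771 − 1.055600 = -0.049830
N(d₁) = 0.842737,  N(d₂) = 0.480129,  e^(−rT) = 0.663000
E₀ = V₀·N(d₁) − D·e^(−rT)·N(d₂)
   = 364.2599·0.842737 − 331.7237·0.663000·0.480129 = 201.379197
B₀ = V₀ − E₀ = 364.2599 − 201.379197 = 162.880703

E0=201.3792 B0=162.8807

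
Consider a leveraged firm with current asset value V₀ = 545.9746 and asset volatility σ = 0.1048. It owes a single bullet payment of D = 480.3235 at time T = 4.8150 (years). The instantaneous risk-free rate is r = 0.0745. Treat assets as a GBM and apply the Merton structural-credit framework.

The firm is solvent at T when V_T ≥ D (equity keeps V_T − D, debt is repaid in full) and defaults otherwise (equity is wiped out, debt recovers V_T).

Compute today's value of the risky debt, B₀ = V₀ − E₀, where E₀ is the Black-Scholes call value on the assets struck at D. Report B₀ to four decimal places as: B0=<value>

d₁ = [ln(V₀/D) + (r + σ²/2)T] / (σ√T)
   = [ln(545.9746/480.3235) + (0.0745 + 0.5·0.1048²)·4.8150] / (0.1048·√4.8150)
   = [0.128113 + 0.385159] / 0.229964 = 2.231968
d₂ = d₁ − σ√T = 2.231968 − 0.229964 = 2.002004
N(d₁) = 0.987191,  N(d₂) = 0.977358,  e^(−rT) = 0.698572
E₀ = V₀·N(d₁) − D·e^(−rT)·N(d₂)
   = 545.9746·0.987191 − 480.3235·0.698572·0.977358 = 211.038426
B₀ = V₀ − E₀ = 545.9746 − 211.038426 = 334.936174

B0=334.9362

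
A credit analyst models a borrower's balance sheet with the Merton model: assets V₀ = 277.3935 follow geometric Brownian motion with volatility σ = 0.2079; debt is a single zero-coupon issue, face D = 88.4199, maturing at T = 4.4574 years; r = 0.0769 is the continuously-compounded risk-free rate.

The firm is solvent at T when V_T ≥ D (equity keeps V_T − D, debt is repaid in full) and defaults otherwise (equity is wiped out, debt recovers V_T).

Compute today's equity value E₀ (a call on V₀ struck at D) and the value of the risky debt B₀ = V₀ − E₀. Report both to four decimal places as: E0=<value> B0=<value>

d₁ = [ln(V₀/D) + (r + σ²/2)T] / (σ√T)
   = [ln(277.3935/88.4199) + (0.0769 + 0.5·0.2079²)·4.4574] / (0.2079·√4.4574)
   = [1.143340 + 0.439104] / 0.438930 = 3.605230
d₂ = d₁ − σ√T = 3.605230 − 0.438930 = 3.166300
N(d₁) = 0.999844,  N(d₂) = 0.999228,  e^(−rT) = 0.709799
E₀ = V₀·N(d₁) − D·e^(−rT)·N(d₂)
   = 277.3935·0.999844 − 88.4199·0.709799·0.999228 = 214.638374
B₀ = V₀ − E₀ = 277.3935 − 214.638374 = 62.755126

E0=214.6384 B0=62.7551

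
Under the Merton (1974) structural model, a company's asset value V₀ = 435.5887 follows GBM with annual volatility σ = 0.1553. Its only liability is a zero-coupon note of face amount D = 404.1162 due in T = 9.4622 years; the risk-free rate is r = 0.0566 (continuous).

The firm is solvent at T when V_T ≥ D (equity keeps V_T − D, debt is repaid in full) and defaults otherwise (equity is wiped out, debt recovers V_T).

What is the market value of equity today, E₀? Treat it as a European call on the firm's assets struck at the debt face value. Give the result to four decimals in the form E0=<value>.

d₁ = [ln(V₀/D) + (r + σ²/2)T] / (σ√T)
   = [ln(435.5887/404.1162) + (0.0566 + 0.5·0.1553²)·9.4622] / (0.1553·√9.4622)
   = [0.074996 + 0.649666] / 0.477714 = 1.516938
d₂ = d₁ − σ√T = 1.516938 − 0.477714 = 1.039224
N(d₁) = 0.935359,  N(d₂) = 0.850650,  e^(−rT) = 0.585341
E₀ = V₀·N(d₁) − D·e^(−rT)·N(d₂)
   = 435.5887·0.935359 − 404.1162·0.585341·0.850650 = 206.214074

E0=206.2141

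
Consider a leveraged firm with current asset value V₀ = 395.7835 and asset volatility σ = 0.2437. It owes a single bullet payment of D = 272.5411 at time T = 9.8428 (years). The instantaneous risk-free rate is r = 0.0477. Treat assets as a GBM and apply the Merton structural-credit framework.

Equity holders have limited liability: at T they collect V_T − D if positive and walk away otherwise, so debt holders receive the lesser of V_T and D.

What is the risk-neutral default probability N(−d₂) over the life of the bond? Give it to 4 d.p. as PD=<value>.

d₁ = [ln(V₀/D) + (r + σ²/2)T] / (σ√T)
   = [ln(395.7835/272.5411) + (0.0477 + 0.5·0.2437²)·9.8428] / (0.2437·√9.8428)
   = [0.373078 + 0.761782] / 0.764566 = 1.484319
d₂ = d₁ − σ√T = 1.484319 − 0.764566 = 0.719754
risk-neutral PD = N(−d₂) = N(-0.719754) = 0.235838

PD=0.2358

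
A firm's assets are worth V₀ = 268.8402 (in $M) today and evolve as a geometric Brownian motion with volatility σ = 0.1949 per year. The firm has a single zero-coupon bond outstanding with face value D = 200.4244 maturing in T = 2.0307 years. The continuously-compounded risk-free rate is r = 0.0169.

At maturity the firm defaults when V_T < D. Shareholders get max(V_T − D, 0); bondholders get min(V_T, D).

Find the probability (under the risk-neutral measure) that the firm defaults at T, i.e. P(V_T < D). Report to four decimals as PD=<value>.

d₁ = [ln(V₀/D) + (r + σ²/2)T] / (σ√T)
   = [ln(268.8402/200.4244) + (0.0169 + 0.5·0.1949²)·2.0307] / (0.1949·√2.0307)
   = [0.293680 + 0.072888] / 0.277738 = 1.319835
d₂ = d₁ − σ√T = 1.319835 − 0.277738 = 1.042098
risk-neutral PD = N(−d₂) = N(-1.042098) = 0.148683

PD=0.1487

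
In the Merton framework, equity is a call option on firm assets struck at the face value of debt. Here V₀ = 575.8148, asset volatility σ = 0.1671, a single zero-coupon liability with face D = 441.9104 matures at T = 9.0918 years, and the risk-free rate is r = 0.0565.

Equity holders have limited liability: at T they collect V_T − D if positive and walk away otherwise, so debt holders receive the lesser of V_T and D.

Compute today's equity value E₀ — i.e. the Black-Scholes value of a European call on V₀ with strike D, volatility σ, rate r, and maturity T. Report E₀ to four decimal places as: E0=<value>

d₁ = [ln(V₀/D) + (r + σ²/2)T] / (σ√T)
   = [ln(575.8148/441.9104) + (0.0565 + 0.5·0.1671²)·9.0918] / (0.1671·√9.0918)
   = [0.264679 + 0.640619] / 0.503850 = 1.796761
d₂ = d₁ − σ√T = 1.796761 − 0.503850 = 1.292911
N(d₁) = 0.963813,  N(d₂) = 0.901979,  e^(−rT) = 0.598286
E₀ = V₀·N(d₁) − D·e^(−rT)·N(d₂)
   = 575.8148·0.963813 − 441.9104·0.598286·0.901979 = 316.504826

E0=316.5048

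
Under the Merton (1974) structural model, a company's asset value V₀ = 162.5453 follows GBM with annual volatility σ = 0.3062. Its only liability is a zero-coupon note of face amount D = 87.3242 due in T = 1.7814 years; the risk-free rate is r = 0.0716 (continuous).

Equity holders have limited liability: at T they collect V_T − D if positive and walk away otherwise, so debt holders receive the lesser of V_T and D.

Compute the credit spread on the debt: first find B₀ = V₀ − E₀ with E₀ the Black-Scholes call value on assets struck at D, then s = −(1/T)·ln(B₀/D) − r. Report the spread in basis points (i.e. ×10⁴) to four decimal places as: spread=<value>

spread=43.3446

d₁ = [ln(V₀/D) + (r + σ²/2)T] / (σ√T)
   = [ln(162.5453/87.3242) + (0.0716 + 0.5·0.3062²)·1.7814] / (0.3062·√1.7814)
   = [0.621329 + 0.211059] / 0.408682 = 2.036760
d₂ = d₁ − σ√T = 2.036760 − 0.408682 = 1.628078
N(d₁) = 0.979163,  N(d₂) = 0.948246,  e^(−rT) = 0.880251
E₀ = V₀·N(d₁) − D·e^(−rT)·N(d₂)
   = 162.5453·0.979163 − 87.3242·0.880251·0.948246 = 86.269327
B₀ = V₀ − E₀ = 162.5453 − 86.269327 = 76.275973
spread = −(1/T)·ln(B₀/D) − r = −(1/1.7814)·ln(76.275973/87.3242) − 0.0716 = 0.00433446
in basis points: 0.00433446 × 10⁴ = 43.3446 bp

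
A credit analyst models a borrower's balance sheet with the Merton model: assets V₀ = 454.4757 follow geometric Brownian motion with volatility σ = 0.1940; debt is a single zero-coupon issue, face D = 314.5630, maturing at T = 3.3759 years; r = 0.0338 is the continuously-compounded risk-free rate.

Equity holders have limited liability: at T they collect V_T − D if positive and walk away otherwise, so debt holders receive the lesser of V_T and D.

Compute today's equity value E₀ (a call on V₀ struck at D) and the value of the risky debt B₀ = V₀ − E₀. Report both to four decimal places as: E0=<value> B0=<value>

d₁ = [ln(V₀/D) + (r + σ²/2)T] / (σ√T)
   = [ln(454.4757/314.5630) + (0.0338 + 0.5·0.1940²)·3.3759] / (0.1940·√3.3759)
   = [0.367960 + 0.177633] / 0.356448 = 1.530638
d₂ = d₁ − σ√T = 1.530638 − 0.356448 = 1.174189
N(d₁) = 0.937071,  N(d₂) = 0.879840,  e^(−rT) = 0.892164
E₀ = V₀·N(d₁) − D·e^(−rT)·N(d₂)
   = 454.4757·0.937071 − 314.5630·0.892164·0.879840 = 178.955823
B₀ = V₀ − E₀ = 454.4757 − 178.955823 = 275.519877

E0=178.9558 B0=275.5199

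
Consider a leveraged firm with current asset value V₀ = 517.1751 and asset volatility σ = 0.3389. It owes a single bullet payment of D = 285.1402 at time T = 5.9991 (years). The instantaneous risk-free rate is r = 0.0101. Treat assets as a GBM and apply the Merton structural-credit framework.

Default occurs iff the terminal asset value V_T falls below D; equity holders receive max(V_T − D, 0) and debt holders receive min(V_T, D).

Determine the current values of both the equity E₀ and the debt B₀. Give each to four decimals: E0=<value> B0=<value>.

E0=284.7549 B0=232.4202

d₁ = [ln(V₀/D) + (r + σ²/2)T] / (σ√T)
   = [ln(517.1751/285.1402) + (0.0101 + 0.5·0.3389²)·5.9991] / (0.3389·√5.9991)
   = [0.595401 + 0.405099] / 0.830070 = 1.205320
d₂ = d₁ − σ√T = 1.205320 − 0.830070 = 0.375250
N(d₁) = 0.885960,  N(d₂) = 0.646263,  e^(−rT) = 0.941208
E₀ = V₀·N(d₁) − D·e^(−rT)·N(d₂)
   = 517.1751·0.885960 − 285.1402·0.941208·0.646263 = 284.754891
B₀ = V₀ − E₀ = 517.1751 − 284.754891 = 232.420209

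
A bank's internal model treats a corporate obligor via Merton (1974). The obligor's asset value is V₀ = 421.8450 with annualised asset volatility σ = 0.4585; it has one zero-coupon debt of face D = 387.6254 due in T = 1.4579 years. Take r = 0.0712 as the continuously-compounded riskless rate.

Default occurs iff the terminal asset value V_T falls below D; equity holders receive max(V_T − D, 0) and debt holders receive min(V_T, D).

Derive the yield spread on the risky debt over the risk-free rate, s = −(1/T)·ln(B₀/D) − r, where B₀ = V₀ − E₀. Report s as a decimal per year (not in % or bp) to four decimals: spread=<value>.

spread=0.1118

d₁ = [ln(V₀/D) + (r + σ²/2)T] / (σ√T)
   = [ln(421.8450/387.6254) + (0.0712 + 0.5·0.4585²)·1.4579] / (0.4585·√1.4579)
   = [0.084599 + 0.257044] / 0.553609 = 0.617119
d₂ = d₁ − σ√T = 0.617119 − 0.553609 = 0.063510
N(d₁) = 0.731422,  N(d₂) = 0.525320,  e^(−rT) = 0.901403
E₀ = V₀·N(d₁) − D·e^(−rT)·N(d₂)
   = 421.8450·0.731422 − 387.6254·0.901403·0.525320 = 124.996352
B₀ = V₀ − E₀ = 421.8450 − 124.996352 = 296.848648
spread = −(1/T)·ln(B₀/D) − r = −(1/1.4579)·ln(296.848648/387.6254) − 0.0712 = 0.11181461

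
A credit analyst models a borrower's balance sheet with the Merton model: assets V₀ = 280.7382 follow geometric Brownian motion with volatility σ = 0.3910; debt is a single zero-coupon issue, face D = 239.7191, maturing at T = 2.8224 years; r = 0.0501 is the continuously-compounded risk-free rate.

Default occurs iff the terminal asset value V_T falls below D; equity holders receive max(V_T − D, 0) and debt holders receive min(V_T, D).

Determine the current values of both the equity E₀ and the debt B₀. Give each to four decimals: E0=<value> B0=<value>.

d₁ = [ln(V₀/D) + (r + σ²/2)T] / (σ√T)
   = [ln(280.7382/239.7191) + (0.0501 + 0.5·0.3910²)·2.8224] / (0.3910·√2.8224)
   = [0.157955 + 0.357148] / 0.656880 = 0.784166
d₂ = d₁ − σ√T = 0.784166 − 0.656880 = 0.127286
N(d₁) = 0.783529,  N(d₂) = 0.550643,  e^(−rT) = 0.868140
E₀ = V₀·N(d₁) − D·e^(−rT)·N(d₂)
   = 280.7382·0.783529 − 239.7191·0.868140·0.550643 = 105.372249
B₀ = V₀ − E₀ = 280.7382 − 105.372249 = 175.365951

E0=105.3722 B0=175.3660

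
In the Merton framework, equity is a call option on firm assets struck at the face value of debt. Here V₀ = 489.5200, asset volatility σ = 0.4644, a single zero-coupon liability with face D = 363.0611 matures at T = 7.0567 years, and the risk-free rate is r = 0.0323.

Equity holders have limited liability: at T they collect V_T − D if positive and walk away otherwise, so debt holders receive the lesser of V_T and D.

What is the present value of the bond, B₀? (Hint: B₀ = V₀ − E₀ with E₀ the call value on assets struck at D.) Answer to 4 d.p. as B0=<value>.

d₁ = [ln(V₀/D) + (r + σ²/2)T] / (σ√T)
   = [ln(489.5200/363.0611) + (0.0323 + 0.5·0.4644²)·7.0567] / (0.4644·√7.0567)
   = [0.298854 + 0.988881] / 1.233653 = 1.043839
d₂ = d₁ − σ√T = 1.043839 − 1.233653 = -0.189814
N(d₁) = 0.851720,  N(d₂) = 0.424728,  e^(−rT) = 0.796179
E₀ = V₀·N(d₁) − D·e^(−rT)·N(d₂)
   = 489.5200·0.851720 − 363.0611·0.796179·0.424728 = 294.161625
B₀ = V₀ − E₀ = 489.5200 − 294.161625 = 195.358375

B0=195.3584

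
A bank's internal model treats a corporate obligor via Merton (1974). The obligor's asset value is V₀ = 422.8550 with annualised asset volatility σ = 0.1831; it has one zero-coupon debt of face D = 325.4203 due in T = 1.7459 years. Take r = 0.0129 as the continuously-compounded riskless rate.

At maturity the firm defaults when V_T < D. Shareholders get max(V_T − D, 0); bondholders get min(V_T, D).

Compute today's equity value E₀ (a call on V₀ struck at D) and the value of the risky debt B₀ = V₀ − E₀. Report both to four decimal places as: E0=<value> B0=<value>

d₁ = [ln(V₀/D) + (r + σ²/2)T] / (σ√T)
   = [ln(422.8550/325.4203) + (0.0129 + 0.5·0.1831²)·1.7459] / (0.1831·√1.7459)
   = [0.261912 + 0.051788] / 0.241935 = 1.296631
d₂ = d₁ − σ√T = 1.296631 − 0.241935 = 1.054697
N(d₁) = 0.902621,  N(d₂) = 0.854218,  e^(−rT) = 0.977730
E₀ = V₀·N(d₁) − D·e^(−rT)·N(d₂)
   = 422.8550·0.902621 − 325.4203·0.977730·0.854218 = 109.888638
B₀ = V₀ − E₀ = 422.8550 − 109.888638 = 312.966362

E0=109.8886 B0=312.9664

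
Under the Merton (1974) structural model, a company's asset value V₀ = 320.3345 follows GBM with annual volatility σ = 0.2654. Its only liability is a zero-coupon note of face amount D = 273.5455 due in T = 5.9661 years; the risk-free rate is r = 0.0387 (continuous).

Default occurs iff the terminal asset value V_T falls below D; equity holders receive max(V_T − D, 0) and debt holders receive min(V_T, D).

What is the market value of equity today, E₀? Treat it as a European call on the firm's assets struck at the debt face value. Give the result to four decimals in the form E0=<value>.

d₁ = [ln(V₀/D) + (r + σ²/2)T] / (σ√T)
   = [ln(320.3345/273.5455) + (0.0387 + 0.5·0.2654²)·5.9661] / (0.2654·√5.9661)
   = [0.157898 + 0.441006] / 0.648255 = 0.923869
d₂ = d₁ − σ√T = 0.923869 − 0.648255 = 0.275614
N(d₁) = 0.822223,  N(d₂) = 0.608578,  e^(−rT) = 0.793828
E₀ = V₀·N(d₁) − D·e^(−rT)·N(d₂)
   = 320.3345·0.822223 − 273.5455·0.793828·0.608578 = 131.234813

E0=131.2348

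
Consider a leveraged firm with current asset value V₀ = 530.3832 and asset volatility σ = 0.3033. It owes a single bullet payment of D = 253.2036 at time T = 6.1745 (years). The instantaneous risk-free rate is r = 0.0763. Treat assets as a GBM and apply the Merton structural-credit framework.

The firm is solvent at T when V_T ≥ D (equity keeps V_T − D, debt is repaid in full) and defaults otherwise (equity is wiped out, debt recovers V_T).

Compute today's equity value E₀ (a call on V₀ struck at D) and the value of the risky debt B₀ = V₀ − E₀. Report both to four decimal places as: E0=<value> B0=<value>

E0=377.0501 B0=153.3331

d₁ = [ln(V₀/D) + (r + σ²/2)T] / (σ√T)
   = [ln(530.3832/253.2036) + (0.0763 + 0.5·0.3033²)·6.1745] / (0.3033·√6.1745)
   = [0.739406 + 0.755113] / 0.753656 = 1.983025
d₂ = d₁ − σ√T = 1.983025 − 0.753656 = 1.229369
N(d₁) = 0.976318,  N(d₂) = 0.890533,  e^(−rT) = 0.624306
E₀ = V₀·N(d₁) − D·e^(−rT)·N(d₂)
   = 530.3832·0.976318 − 253.2036·0.624306·0.890533 = 377.050058
B₀ = V₀ − E₀ = 530.3832 − 377.050058 = 153.333142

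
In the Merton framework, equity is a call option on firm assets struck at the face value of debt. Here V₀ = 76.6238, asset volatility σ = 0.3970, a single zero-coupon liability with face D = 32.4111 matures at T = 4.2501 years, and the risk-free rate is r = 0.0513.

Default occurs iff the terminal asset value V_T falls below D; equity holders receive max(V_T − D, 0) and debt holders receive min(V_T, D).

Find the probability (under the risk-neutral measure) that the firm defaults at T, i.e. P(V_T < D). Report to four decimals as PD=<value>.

PD=0.1818

d₁ = [ln(V₀/D) + (r + σ²/2)T] / (σ√T)
   = [ln(76.6238/32.4111) + (0.0513 + 0.5·0.3970²)·4.2501] / (0.3970·√4.2501)
   = [0.860407 + 0.552957] / 0.818446 = 1.726887
d₂ = d₁ − σ√T = 1.726887 − 0.818446 = 0.908441
risk-neutral PD = N(−d₂) = N(-0.908441) = 0.181823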